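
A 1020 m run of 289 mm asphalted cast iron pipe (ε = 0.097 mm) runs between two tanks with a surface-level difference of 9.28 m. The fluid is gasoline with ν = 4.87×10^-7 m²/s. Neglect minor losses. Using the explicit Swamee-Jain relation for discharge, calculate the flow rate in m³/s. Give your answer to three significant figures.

Swamee-Jain (Type II): Q = -0.965·√(gD⁵h_f/L)·ln[ε/(3.7D) + √(3.17ν²L/(gD³h_f))]
√(gD⁵h_f/L) = √(9.81·0.289⁵·9.28/1020) = 0.01341
ε/(3.7D) = 9.07×10^-5; √(3.17ν²L/(gD³h_f)) = 1.87×10^-5
Q = -0.965·0.01341·ln(1.094×10^-4) = 0.1181 m³/s
Check: V = 1.80 m/s, Re = 1.07×10^6, f = 0.01602, h_f = 9.34 m ≈ 9.28 m ✓

Q ≈ 0.118 m³/s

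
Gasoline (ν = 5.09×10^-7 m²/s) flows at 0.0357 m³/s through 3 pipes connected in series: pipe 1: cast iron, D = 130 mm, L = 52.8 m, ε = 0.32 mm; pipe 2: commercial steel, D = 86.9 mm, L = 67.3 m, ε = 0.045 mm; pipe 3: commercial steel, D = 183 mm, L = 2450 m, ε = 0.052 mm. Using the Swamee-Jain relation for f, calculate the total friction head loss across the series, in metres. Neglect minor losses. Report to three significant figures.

Pipe 1: V = 2.690 m/s, Re = 6.87×10^5, ε/D = 0.00246, f = 0.02509, h_1 = f(L/D)V²/2g = 3.757 m
Pipe 2: V = 6.019 m/s, Re = 1.03×10^6, ε/D = 5.18×10^-4, f = 0.01741, h_2 = f(L/D)V²/2g = 24.89 m
Pipe 3: V = 1.357 m/s, Re = 4.88×10^5, ε/D = 2.84×10^-4, f = 0.01627, h_3 = f(L/D)V²/2g = 20.46 m
Series → Q common, losses add: H = Σh = 49.11 m

H ≈ 49.1 m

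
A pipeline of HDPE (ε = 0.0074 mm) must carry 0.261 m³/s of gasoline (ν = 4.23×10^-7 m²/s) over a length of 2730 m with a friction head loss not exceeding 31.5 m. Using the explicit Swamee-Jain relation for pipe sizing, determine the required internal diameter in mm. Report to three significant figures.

Swamee-Jain (Type III): D = 0.66·[ε^1.25·(LQ²/(gh_f))^4.75 + ν·Q^9.4·(L/(gh_f))^5.2]^0.04
LQ²/(gh_f) = 0.6018; L/(gh_f) = 8.835
Term 1 = ε^1.25·(…)^4.75 = 3.46×10^-8; Term 2 = ν·Q^9.4·(…)^5.2 = 1.16×10^-7
D = 0.66·(3.46×10^-8 + 1.16×10^-7)^0.04 = 0.3521 m = 352 mm
Check: V = 2.68 m/s, Re = 2.23×10^6, f = 0.01096, h_f = 31.2 m ≈ 31.5 m ✓

D ≈ 352 mm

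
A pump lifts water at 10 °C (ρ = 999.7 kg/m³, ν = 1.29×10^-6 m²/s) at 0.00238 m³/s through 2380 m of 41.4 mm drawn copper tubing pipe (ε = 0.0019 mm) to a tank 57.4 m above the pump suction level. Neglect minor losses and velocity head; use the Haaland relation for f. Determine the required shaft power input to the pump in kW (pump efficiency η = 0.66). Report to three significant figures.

V = 4Q/(πD²) = 1.768 m/s; Re = 5.67×10^4; ε/D = 4.59×10^-5; f = 0.02027
h_f = f(L/D)V²/2g = 185.6 m
Total head H = z + h_f = 57.4 + 185.6 = 243.0 m
P_hyd = ρgQH = 999.7·9.81·0.00238·243.0 = 5.672 kW
P_shaft = P_hyd/η = 5.672/0.66 = 8.594 kW

P_shaft ≈ 8.59 kW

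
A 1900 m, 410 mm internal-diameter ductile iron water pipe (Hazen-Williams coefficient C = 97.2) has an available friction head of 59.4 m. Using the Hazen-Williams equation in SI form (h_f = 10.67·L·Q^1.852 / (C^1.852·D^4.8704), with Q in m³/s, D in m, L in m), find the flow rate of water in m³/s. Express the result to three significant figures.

Rearranging: Q = [h_f·C^1.852·D^4.8704 / (10.67·L)]^(1/1.852)
Q = [59.4·97.2^1.852·0.410^4.8704 / (10.67·1900)]^0.540 = 0.3996 m³/s

Q ≈ 0.400 m³/s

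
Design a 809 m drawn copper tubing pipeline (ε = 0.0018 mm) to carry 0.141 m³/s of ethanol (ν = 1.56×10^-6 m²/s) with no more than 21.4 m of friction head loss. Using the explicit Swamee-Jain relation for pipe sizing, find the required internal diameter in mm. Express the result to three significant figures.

Swamee-Jain (Type III): D = 0.66·[ε^1.25·(LQ²/(gh_f))^4.75 + ν·Q^9.4·(L/(gh_f))^5.2]^0.04
LQ²/(gh_f) = 0.07661; L/(gh_f) = 3.854
Term 1 = ε^1.25·(…)^4.75 = 3.31×10^-13; Term 2 = ν·Q^9.4·(…)^5.2 = 1.75×10^-11
D = 0.66·(3.31×10^-13 + 1.75×10^-11)^0.04 = 0.2452 m = 245 mm
Check: V = 2.99 m/s, Re = 4.69×10^5, f = 0.01335, h_f = 20.0 m ≈ 21.4 m ✓

D ≈ 245 mm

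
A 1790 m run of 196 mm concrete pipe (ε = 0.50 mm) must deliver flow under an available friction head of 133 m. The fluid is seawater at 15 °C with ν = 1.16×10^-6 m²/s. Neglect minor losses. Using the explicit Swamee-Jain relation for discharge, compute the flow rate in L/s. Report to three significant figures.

Q ≈ 101 L/s

Swamee-Jain (Type II): Q = -0.965·√(gD⁵h_f/L)·ln[ε/(3.7D) + √(3.17ν²L/(gD³h_f))]
√(gD⁵h_f/L) = √(9.81·0.196⁵·133/1790) = 0.01452
ε/(3.7D) = 6.89×10^-4; √(3.17ν²L/(gD³h_f)) = 2.79×10^-5
Q = -0.965·0.01452·ln(7.173×10^-4) = 0.1014 m³/s
Check: V = 3.36 m/s, Re = 5.68×10^5, f = 0.02539, h_f = 134 m ≈ 133 m ✓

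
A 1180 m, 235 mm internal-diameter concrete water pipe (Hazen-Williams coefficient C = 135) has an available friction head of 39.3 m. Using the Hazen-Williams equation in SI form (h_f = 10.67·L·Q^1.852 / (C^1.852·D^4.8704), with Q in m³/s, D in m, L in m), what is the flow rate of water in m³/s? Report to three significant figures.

Rearranging: Q = [h_f·C^1.852·D^4.8704 / (10.67·L)]^(1/1.852)
Q = [39.3·135^1.852·0.235^4.8704 / (10.67·1180)]^0.540 = 0.1329 m³/s

Q ≈ 0.133 m³/s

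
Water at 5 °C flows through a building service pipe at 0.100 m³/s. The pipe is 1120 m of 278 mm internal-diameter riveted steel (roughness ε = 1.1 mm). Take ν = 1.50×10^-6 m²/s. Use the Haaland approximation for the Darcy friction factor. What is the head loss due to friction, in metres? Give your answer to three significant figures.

h_f ≈ 16.0 m

V = 4Q/(πD²) = 4·0.100/(π·0.278²) = 1.647 m/s
Re = VD/ν = 1.647·0.278/1.50×10^-6 = 3.05×10^5 → turbulent
ε/D = 1.1/278 = 0.00396
Haaland: f = 0.02871
h_f = f(L/D)V²/(2g) = 0.02871·(1120/0.278)·1.647²/(2·9.81) = 16.00 m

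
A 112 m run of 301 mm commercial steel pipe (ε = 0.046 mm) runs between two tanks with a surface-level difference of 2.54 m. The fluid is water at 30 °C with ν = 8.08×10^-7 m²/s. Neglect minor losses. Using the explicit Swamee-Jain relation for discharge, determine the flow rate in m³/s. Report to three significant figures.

Swamee-Jain (Type II): Q = -0.965·√(gD⁵h_f/L)·ln[ε/(3.7D) + √(3.17ν²L/(gD³h_f))]
√(gD⁵h_f/L) = √(9.81·0.301⁵·2.54/112) = 0.02345
ε/(3.7D) = 4.13×10^-5; √(3.17ν²L/(gD³h_f)) = 1.85×10^-5
Q = -0.965·0.02345·ln(5.977×10^-5) = 0.2200 m³/s
Check: V = 3.09 m/s, Re = 1.15×10^6, f = 0.01409, h_f = 2.56 m ≈ 2.54 m ✓

Q ≈ 0.220 m³/s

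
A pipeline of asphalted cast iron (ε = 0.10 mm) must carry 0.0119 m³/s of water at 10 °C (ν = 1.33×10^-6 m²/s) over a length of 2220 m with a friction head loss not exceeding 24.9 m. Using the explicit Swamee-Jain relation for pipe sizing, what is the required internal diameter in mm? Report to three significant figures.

Swamee-Jain (Type III): D = 0.66·[ε^1.25·(LQ²/(gh_f))^4.75 + ν·Q^9.4·(L/(gh_f))^5.2]^0.04
LQ²/(gh_f) = 0.001287; L/(gh_f) = 9.088
Term 1 = ε^1.25·(…)^4.75 = 1.86×10^-19; Term 2 = ν·Q^9.4·(…)^5.2 = 1.04×10^-19
D = 0.66·(1.86×10^-19 + 1.04×10^-19)^0.04 = 0.1197 m = 120 mm
Check: V = 1.06 m/s, Re = 9.52×10^4, f = 0.02187, h_f = 23.1 m ≈ 24.9 m ✓

D ≈ 120 mm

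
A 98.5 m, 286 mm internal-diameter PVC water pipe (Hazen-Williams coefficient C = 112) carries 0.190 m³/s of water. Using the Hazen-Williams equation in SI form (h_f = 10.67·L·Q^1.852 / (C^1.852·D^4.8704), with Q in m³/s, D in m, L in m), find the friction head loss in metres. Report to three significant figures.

h_f = 10.67·98.5·0.190^1.852 / (112^1.852·0.286^4.8704) = 3.455 m

h_f ≈ 3.45 m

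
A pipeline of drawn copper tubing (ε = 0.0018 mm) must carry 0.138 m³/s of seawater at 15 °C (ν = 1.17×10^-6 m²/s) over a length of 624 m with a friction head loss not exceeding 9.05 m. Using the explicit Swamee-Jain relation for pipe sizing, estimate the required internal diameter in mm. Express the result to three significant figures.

D ≈ 272 mm

Swamee-Jain (Type III): D = 0.66·[ε^1.25·(LQ²/(gh_f))^4.75 + ν·Q^9.4·(L/(gh_f))^5.2]^0.04
LQ²/(gh_f) = 0.1339; L/(gh_f) = 7.029
Term 1 = ε^1.25·(…)^4.75 = 4.68×10^-12; Term 2 = ν·Q^9.4·(…)^5.2 = 2.44×10^-10
D = 0.66·(4.68×10^-12 + 2.44×10^-10)^0.04 = 0.2725 m = 272 mm
Check: V = 2.37 m/s, Re = 5.51×10^5, f = 0.01298, h_f = 8.48 m ≈ 9.05 m ✓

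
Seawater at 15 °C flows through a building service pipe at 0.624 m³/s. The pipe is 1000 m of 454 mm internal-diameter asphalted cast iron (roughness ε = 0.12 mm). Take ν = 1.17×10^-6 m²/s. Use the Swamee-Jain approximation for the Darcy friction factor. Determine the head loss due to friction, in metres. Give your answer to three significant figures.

V = 4Q/(πD²) = 4·0.624/(π·0.454²) = 3.855 m/s
Re = VD/ν = 3.855·0.454/1.17×10^-6 = 1.50×10^6 → turbulent
ε/D = 0.12/454 = 2.64×10^-4
Swamee-Jain: f = 0.01518
h_f = f(L/D)V²/(2g) = 0.01518·(1000/0.454)·3.855²/(2·9.81) = 25.31 m

h_f ≈ 25.3 m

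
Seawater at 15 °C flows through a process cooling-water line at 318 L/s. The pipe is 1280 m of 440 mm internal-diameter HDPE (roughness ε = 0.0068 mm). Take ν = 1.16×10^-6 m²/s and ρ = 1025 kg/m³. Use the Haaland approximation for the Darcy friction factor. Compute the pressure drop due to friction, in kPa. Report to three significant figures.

V = 4Q/(πD²) = 4·0.318/(π·0.440²) = 2.091 m/s
Re = VD/ν = 2.091·0.440/1.16×10^-6 = 7.93×10^5 → turbulent
ε/D = 0.0068/440 = 1.55×10^-5
Haaland: f = 0.01230
h_f = f(L/D)V²/(2g) = 0.01230·(1280/0.440)·2.091²/(2·9.81) = 7.974 m
Δp = ρg·h_f = 1025·9.81·7.974 = 80.18 kPa

Δp ≈ 80.2 kPa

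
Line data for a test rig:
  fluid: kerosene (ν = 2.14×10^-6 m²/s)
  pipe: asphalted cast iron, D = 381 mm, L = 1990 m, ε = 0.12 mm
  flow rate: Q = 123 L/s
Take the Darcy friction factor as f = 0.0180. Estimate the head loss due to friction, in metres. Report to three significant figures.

V = 4Q/(πD²) = 4·0.123/(π·0.381²) = 1.079 m/s
h_f = f(L/D)V²/(2g) = 0.01800·(1990/0.381)·1.079²/(2·9.81) = 5.577 m

h_f ≈ 5.58 m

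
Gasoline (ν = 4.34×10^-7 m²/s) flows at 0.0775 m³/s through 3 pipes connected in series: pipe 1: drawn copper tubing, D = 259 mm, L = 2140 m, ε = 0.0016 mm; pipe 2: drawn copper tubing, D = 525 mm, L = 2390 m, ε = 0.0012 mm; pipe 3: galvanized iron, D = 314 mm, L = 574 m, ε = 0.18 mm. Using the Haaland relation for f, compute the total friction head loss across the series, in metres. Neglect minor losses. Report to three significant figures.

H ≈ 12.9 m

Pipe 1: V = 1.471 m/s, Re = 8.78×10^5, ε/D = 6.18×10^-6, f = 0.01194, h_1 = f(L/D)V²/2g = 10.88 m
Pipe 2: V = 0.3580 m/s, Re = 4.33×10^5, ε/D = 2.29×10^-6, f = 0.01343, h_2 = f(L/D)V²/2g = 0.3993 m
Pipe 3: V = 1.001 m/s, Re = 7.24×10^5, ε/D = 5.73×10^-4, f = 0.01780, h_3 = f(L/D)V²/2g = 1.661 m
Series → Q common, losses add: H = Σh = 12.94 m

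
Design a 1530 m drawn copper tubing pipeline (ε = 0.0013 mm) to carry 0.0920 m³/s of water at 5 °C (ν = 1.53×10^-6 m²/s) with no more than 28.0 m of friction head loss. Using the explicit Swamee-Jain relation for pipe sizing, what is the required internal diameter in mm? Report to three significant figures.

D ≈ 225 mm

Swamee-Jain (Type III): D = 0.66·[ε^1.25·(LQ²/(gh_f))^4.75 + ν·Q^9.4·(L/(gh_f))^5.2]^0.04
LQ²/(gh_f) = 0.04715; L/(gh_f) = 5.570
Term 1 = ε^1.25·(…)^4.75 = 2.19×10^-14; Term 2 = ν·Q^9.4·(…)^5.2 = 2.10×10^-12
D = 0.66·(2.19×10^-14 + 2.10×10^-12)^0.04 = 0.2252 m = 225 mm
Check: V = 2.31 m/s, Re = 3.40×10^5, f = 0.01412, h_f = 26.1 m ≈ 28.0 m ✓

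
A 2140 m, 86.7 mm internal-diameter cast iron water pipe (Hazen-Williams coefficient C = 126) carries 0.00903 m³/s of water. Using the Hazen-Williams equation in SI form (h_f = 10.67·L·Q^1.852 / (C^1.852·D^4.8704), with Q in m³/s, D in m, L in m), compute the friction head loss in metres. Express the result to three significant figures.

h_f ≈ 71.6 m

h_f = 10.67·2140·0.00903^1.852 / (126^1.852·0.0867^4.8704) = 71.60 m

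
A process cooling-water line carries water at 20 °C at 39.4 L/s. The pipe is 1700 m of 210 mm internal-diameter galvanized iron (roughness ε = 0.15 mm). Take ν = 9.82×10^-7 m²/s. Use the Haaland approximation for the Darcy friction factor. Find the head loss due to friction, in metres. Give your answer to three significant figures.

V = 4Q/(πD²) = 4·0.0394/(π·0.210²) = 1.138 m/s
Re = VD/ν = 1.138·0.210/9.82×10^-7 = 2.43×10^5 → turbulent
ε/D = 0.15/210 = 7.14×10^-4
Haaland: f = 0.01944
h_f = f(L/D)V²/(2g) = 0.01944·(1700/0.210)·1.138²/(2·9.81) = 10.38 m

h_f ≈ 10.4 m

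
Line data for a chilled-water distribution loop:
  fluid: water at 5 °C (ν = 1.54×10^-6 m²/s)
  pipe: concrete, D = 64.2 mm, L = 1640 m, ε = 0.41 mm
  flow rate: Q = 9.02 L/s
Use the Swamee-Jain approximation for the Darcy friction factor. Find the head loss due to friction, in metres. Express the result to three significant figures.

V = 4Q/(πD²) = 4·0.00902/(π·0.0642²) = 2.786 m/s
Re = VD/ν = 2.786·0.0642/1.54×10^-6 = 1.16×10^5 → turbulent
ε/D = 0.41/64.2 = 0.00639
Swamee-Jain: f = 0.03367
h_f = f(L/D)V²/(2g) = 0.03367·(1640/0.0642)·2.786²/(2·9.81) = 340.4 m

h_f ≈ 340 m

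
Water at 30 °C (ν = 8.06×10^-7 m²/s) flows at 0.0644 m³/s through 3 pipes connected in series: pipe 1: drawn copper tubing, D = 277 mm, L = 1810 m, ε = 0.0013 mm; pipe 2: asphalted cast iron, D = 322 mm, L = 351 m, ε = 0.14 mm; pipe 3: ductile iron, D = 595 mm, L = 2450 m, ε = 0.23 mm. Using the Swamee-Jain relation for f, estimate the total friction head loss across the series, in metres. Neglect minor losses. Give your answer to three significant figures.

Pipe 1: V = 1.069 m/s, Re = 3.67×10^5, ε/D = 4.69×10^-6, f = 0.01391, h_1 = f(L/D)V²/2g = 5.289 m
Pipe 2: V = 0.7908 m/s, Re = 3.16×10^5, ε/D = 4.35×10^-4, f = 0.01787, h_2 = f(L/D)V²/2g = 0.6210 m
Pipe 3: V = 0.2316 m/s, Re = 1.71×10^5, ε/D = 3.87×10^-4, f = 0.01862, h_3 = f(L/D)V²/2g = 0.2096 m
Series → Q common, losses add: H = Σh = 6.120 m

H ≈ 6.12 m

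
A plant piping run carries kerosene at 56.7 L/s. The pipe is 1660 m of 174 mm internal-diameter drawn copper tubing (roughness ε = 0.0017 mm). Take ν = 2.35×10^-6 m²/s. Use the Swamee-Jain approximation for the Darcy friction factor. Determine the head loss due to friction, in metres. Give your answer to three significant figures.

V = 4Q/(πD²) = 4·0.0567/(π·0.174²) = 2.384 m/s
Re = VD/ν = 2.384·0.174/2.35×10^-6 = 1.77×10^5 → turbulent
ε/D = 0.0017/174 = 9.77×10^-6
Swamee-Jain: f = 0.01600
h_f = f(L/D)V²/(2g) = 0.01600·(1660/0.174)·2.384²/(2·9.81) = 44.23 m

h_f ≈ 44.2 m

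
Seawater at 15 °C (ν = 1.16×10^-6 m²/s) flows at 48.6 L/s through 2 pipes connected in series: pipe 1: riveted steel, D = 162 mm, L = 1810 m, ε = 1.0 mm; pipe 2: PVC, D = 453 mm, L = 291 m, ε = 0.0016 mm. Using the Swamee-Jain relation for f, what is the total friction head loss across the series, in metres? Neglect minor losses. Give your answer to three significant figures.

H ≈ 104 m

Pipe 1: V = 2.358 m/s, Re = 3.29×10^5, ε/D = 0.00617, f = 0.03277, h_1 = f(L/D)V²/2g = 103.8 m
Pipe 2: V = 0.3015 m/s, Re = 1.18×10^5, ε/D = 3.53×10^-6, f = 0.01729, h_2 = f(L/D)V²/2g = 0.05148 m
Series → Q common, losses add: H = Σh = 103.8 m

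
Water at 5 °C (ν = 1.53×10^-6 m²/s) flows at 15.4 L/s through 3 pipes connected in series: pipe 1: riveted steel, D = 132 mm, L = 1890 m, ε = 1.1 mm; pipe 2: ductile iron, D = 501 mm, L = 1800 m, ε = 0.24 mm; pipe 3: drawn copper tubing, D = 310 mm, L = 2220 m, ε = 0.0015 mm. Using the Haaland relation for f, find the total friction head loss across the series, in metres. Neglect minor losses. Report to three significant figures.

H ≈ 34.0 m

Pipe 1: V = 1.125 m/s, Re = 9.71×10^4, ε/D = 0.00833, f = 0.03638, h_1 = f(L/D)V²/2g = 33.62 m
Pipe 2: V = 0.07812 m/s, Re = 2.56×10^4, ε/D = 4.79×10^-4, f = 0.02523, h_2 = f(L/D)V²/2g = 0.02820 m
Pipe 3: V = 0.2040 m/s, Re = 4.13×10^4, ε/D = 4.84×10^-6, f = 0.02164, h_3 = f(L/D)V²/2g = 0.3288 m
Series → Q common, losses add: H = Σh = 33.98 m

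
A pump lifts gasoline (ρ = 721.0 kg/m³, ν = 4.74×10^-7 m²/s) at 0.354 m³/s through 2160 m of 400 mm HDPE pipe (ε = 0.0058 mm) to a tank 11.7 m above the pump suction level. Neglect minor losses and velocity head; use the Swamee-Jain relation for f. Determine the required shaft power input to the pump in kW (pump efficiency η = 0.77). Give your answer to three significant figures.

P_shaft ≈ 114 kW

V = 4Q/(πD²) = 2.817 m/s; Re = 2.38×10^6; ε/D = 1.45×10^-5; f = 0.01066
h_f = f(L/D)V²/2g = 23.29 m
Total head H = z + h_f = 11.7 + 23.29 = 34.99 m
P_hyd = ρgQH = 721.0·9.81·0.354·34.99 = 87.62 kW
P_shaft = P_hyd/η = 87.62/0.77 = 113.8 kW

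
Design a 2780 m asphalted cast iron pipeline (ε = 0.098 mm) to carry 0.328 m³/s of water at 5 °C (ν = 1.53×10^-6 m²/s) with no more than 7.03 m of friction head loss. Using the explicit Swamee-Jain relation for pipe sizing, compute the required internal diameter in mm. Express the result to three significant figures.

D ≈ 564 mm

Swamee-Jain (Type III): D = 0.66·[ε^1.25·(LQ²/(gh_f))^4.75 + ν·Q^9.4·(L/(gh_f))^5.2]^0.04
LQ²/(gh_f) = 4.337; L/(gh_f) = 40.31
Term 1 = ε^1.25·(…)^4.75 = 0.0104; Term 2 = ν·Q^9.4·(…)^5.2 = 0.00960
D = 0.66·(0.0104 + 0.00960)^0.04 = 0.5644 m = 564 mm
Check: V = 1.31 m/s, Re = 4.84×10^5, f = 0.01531, h_f = 6.61 m ≈ 7.03 m ✓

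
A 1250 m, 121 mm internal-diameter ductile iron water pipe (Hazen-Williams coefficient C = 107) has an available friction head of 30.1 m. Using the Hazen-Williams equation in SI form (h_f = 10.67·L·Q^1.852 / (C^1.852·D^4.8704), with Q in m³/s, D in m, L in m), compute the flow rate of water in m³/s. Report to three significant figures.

Q ≈ 0.0154 m³/s

Rearranging: Q = [h_f·C^1.852·D^4.8704 / (10.67·L)]^(1/1.852)
Q = [30.1·107^1.852·0.121^4.8704 / (10.67·1250)]^0.540 = 0.01543 m³/s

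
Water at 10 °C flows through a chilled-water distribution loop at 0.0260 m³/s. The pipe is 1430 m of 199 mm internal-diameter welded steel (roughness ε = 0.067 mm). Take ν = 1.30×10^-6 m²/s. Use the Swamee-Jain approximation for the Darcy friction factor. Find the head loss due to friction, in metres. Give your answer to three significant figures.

V = 4Q/(πD²) = 4·0.0260/(π·0.199²) = 0.8359 m/s
Re = VD/ν = 0.8359·0.199/1.30×10^-6 = 1.28×10^5 → turbulent
ε/D = 0.067/199 = 3.37×10^-4
Swamee-Jain: f = 0.01901
h_f = f(L/D)V²/(2g) = 0.01901·(1430/0.199)·0.8359²/(2·9.81) = 4.866 m

h_f ≈ 4.87 m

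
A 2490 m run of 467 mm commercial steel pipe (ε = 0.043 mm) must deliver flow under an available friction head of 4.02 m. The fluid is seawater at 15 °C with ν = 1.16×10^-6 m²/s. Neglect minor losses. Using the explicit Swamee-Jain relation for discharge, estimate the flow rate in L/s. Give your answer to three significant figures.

Q ≈ 172 L/s

Swamee-Jain (Type II): Q = -0.965·√(gD⁵h_f/L)·ln[ε/(3.7D) + √(3.17ν²L/(gD³h_f))]
√(gD⁵h_f/L) = √(9.81·0.467⁵·4.02/2490) = 0.01876
ε/(3.7D) = 2.49×10^-5; √(3.17ν²L/(gD³h_f)) = 5.14×10^-5
Q = -0.965·0.01876·ln(7.631×10^-5) = 0.1716 m³/s
Check: V = 1.00 m/s, Re = 4.03×10^5, f = 0.01476, h_f = 4.03 m ≈ 4.02 m ✓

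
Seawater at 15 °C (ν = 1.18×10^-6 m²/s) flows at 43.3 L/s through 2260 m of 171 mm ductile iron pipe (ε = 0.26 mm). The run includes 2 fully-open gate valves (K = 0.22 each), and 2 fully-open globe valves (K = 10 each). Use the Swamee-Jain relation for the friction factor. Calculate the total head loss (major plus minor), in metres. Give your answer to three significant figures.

H_L ≈ 58.2 m

V = 4Q/(πD²) = 1.885 m/s; V²/2g = 0.1812 m
Re = 2.73×10^5, ε/D = 0.00152 → f = 0.02275 (Swamee-Jain)
Major: h_f = f(L/D)·V²/2g = 0.02275·13216·0.1812 = 54.48 m
Minor: ΣK = 20.4; h_m = ΣK·V²/2g = 3.703 m
Total H_L = 54.48 + 3.703 = 58.19 m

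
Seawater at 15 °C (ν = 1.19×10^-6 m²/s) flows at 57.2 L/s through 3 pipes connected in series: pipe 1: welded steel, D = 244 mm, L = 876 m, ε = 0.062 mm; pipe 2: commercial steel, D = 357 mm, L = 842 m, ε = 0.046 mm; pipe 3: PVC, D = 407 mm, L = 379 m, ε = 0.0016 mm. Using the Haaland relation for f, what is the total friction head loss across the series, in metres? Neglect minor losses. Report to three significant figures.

Pipe 1: V = 1.223 m/s, Re = 2.51×10^5, ε/D = 2.54×10^-4, f = 0.01678, h_1 = f(L/D)V²/2g = 4.595 m
Pipe 2: V = 0.5714 m/s, Re = 1.71×10^5, ε/D = 1.29×10^-4, f = 0.01678, h_2 = f(L/D)V²/2g = 0.6589 m
Pipe 3: V = 0.4397 m/s, Re = 1.50×10^5, ε/D = 3.93×10^-6, f = 0.01642, h_3 = f(L/D)V²/2g = 0.1506 m
Series → Q common, losses add: H = Σh = 5.404 m

H ≈ 5.40 m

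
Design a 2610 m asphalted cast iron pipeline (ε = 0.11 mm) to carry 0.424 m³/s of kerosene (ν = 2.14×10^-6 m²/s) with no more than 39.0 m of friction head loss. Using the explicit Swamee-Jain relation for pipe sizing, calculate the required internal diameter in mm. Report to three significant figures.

D ≈ 442 mm

Swamee-Jain (Type III): D = 0.66·[ε^1.25·(LQ²/(gh_f))^4.75 + ν·Q^9.4·(L/(gh_f))^5.2]^0.04
LQ²/(gh_f) = 1.226; L/(gh_f) = 6.822
Term 1 = ε^1.25·(…)^4.75 = 2.97×10^-5; Term 2 = ν·Q^9.4·(…)^5.2 = 1.46×10^-5
D = 0.66·(2.97×10^-5 + 1.46×10^-5)^0.04 = 0.4420 m = 442 mm
Check: V = 2.76 m/s, Re = 5.71×10^5, f = 0.01580, h_f = 36.3 m ≈ 39.0 m ✓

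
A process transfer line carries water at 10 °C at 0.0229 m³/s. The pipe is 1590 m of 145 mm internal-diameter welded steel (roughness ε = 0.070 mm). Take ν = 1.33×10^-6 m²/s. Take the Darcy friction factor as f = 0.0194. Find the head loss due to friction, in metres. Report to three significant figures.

V = 4Q/(πD²) = 4·0.0229/(π·0.145²) = 1.387 m/s
h_f = f(L/D)V²/(2g) = 0.01940·(1590/0.145)·1.387²/(2·9.81) = 20.85 m

h_f ≈ 20.9 m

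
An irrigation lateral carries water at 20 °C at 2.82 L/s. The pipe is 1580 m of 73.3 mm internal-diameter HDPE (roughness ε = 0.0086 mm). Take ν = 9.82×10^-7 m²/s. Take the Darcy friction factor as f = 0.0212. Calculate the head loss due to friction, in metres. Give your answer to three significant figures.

h_f ≈ 10.4 m

V = 4Q/(πD²) = 4·0.00282/(π·0.0733²) = 0.6683 m/s
h_f = f(L/D)V²/(2g) = 0.02120·(1580/0.0733)·0.6683²/(2·9.81) = 10.40 m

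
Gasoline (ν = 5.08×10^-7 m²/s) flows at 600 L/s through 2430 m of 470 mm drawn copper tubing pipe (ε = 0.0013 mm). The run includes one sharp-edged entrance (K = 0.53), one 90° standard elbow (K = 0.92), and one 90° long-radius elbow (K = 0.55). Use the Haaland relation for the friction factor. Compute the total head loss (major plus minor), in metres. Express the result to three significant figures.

H_L ≈ 31.8 m

V = 4Q/(πD²) = 3.458 m/s; V²/2g = 0.6096 m
Re = 3.20×10^6, ε/D = 2.77×10^-6 → f = 0.009718 (Haaland)
Major: h_f = f(L/D)·V²/2g = 0.009718·5170·0.6096 = 30.63 m
Minor: ΣK = 2.00; h_m = ΣK·V²/2g = 1.219 m
Total H_L = 30.63 + 1.219 = 31.85 m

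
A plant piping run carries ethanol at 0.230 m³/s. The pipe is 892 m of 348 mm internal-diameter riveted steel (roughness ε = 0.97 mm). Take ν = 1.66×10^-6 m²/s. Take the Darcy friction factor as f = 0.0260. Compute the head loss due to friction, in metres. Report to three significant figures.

V = 4Q/(πD²) = 4·0.230/(π·0.348²) = 2.418 m/s
h_f = f(L/D)V²/(2g) = 0.02600·(892/0.348)·2.418²/(2·9.81) = 19.86 m

h_f ≈ 19.9 m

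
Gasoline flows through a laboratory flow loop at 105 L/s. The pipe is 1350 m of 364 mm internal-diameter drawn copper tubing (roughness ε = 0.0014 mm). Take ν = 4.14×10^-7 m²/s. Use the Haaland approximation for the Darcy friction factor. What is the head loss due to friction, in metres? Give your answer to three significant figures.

V = 4Q/(πD²) = 4·0.105/(π·0.364²) = 1.009 m/s
Re = VD/ν = 1.009·0.364/4.14×10^-7 = 8.87×10^5 → turbulent
ε/D = 0.0014/364 = 3.85×10^-6
Haaland: f = 0.01188
h_f = f(L/D)V²/(2g) = 0.01188·(1350/0.364)·1.009²/(2·9.81) = 2.287 m

h_f ≈ 2.29 m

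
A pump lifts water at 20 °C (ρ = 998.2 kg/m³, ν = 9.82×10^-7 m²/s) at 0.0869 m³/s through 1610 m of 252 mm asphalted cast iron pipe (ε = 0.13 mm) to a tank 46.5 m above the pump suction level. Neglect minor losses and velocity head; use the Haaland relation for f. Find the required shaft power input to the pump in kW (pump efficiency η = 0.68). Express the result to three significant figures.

P_shaft ≈ 80.2 kW

V = 4Q/(πD²) = 1.742 m/s; Re = 4.47×10^5; ε/D = 5.16×10^-4; f = 0.01777
h_f = f(L/D)V²/2g = 17.56 m
Total head H = z + h_f = 46.5 + 17.56 = 64.06 m
P_hyd = ρgQH = 998.2·9.81·0.0869·64.06 = 54.52 kW
P_shaft = P_hyd/η = 54.52/0.68 = 80.17 kW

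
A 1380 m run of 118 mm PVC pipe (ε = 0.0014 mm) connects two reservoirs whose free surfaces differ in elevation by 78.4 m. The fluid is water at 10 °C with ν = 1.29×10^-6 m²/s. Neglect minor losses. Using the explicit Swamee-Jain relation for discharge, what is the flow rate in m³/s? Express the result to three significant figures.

Q ≈ 0.0325 m³/s

Swamee-Jain (Type II): Q = -0.965·√(gD⁵h_f/L)·ln[ε/(3.7D) + √(3.17ν²L/(gD³h_f))]
√(gD⁵h_f/L) = √(9.81·0.118⁵·78.4/1380) = 0.003571
ε/(3.7D) = 3.21×10^-6; √(3.17ν²L/(gD³h_f)) = 7.59×10^-5
Q = -0.965·0.003571·ln(7.911×10^-5) = 0.03254 m³/s
Check: V = 2.98 m/s, Re = 2.72×10^5, f = 0.01477, h_f = 78.0 m ≈ 78.4 m ✓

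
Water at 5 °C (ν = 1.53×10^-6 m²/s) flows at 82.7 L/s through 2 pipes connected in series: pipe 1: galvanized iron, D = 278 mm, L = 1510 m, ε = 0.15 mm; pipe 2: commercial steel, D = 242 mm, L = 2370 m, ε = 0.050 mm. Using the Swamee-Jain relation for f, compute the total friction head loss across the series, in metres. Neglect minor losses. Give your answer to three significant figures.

Pipe 1: V = 1.362 m/s, Re = 2.48×10^5, ε/D = 5.40×10^-4, f = 0.01881, h_1 = f(L/D)V²/2g = 9.666 m
Pipe 2: V = 1.798 m/s, Re = 2.84×10^5, ε/D = 2.07×10^-4, f = 0.01646, h_2 = f(L/D)V²/2g = 26.56 m
Series → Q common, losses add: H = Σh = 36.23 m

H ≈ 36.2 m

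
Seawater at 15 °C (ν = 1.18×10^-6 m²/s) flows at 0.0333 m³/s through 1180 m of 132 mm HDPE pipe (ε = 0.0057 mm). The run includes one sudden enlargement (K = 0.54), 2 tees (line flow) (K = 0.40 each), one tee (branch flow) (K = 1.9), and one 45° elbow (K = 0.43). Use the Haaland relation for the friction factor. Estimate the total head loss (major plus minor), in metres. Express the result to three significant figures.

H_L ≈ 41.5 m

V = 4Q/(πD²) = 2.433 m/s; V²/2g = 0.3018 m
Re = 2.72×10^5, ε/D = 4.32×10^-5 → f = 0.01496 (Haaland)
Major: h_f = f(L/D)·V²/2g = 0.01496·8939·0.3018 = 40.36 m
Minor: ΣK = 3.67; h_m = ΣK·V²/2g = 1.108 m
Total H_L = 40.36 + 1.108 = 41.47 m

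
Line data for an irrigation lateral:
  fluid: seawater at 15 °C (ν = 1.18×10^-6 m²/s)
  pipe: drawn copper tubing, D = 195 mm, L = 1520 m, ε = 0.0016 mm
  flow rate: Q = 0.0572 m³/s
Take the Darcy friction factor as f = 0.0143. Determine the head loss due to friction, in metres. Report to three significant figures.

V = 4Q/(πD²) = 4·0.0572/(π·0.195²) = 1.915 m/s
h_f = f(L/D)V²/(2g) = 0.01430·(1520/0.195)·1.915²/(2·9.81) = 20.84 m

h_f ≈ 20.8 m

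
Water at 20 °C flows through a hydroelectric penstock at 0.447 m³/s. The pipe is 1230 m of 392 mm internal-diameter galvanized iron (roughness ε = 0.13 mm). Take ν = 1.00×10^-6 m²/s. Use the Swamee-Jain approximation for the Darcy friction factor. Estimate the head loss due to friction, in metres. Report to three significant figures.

V = 4Q/(πD²) = 4·0.447/(π·0.392²) = 3.704 m/s
Re = VD/ν = 3.704·0.392/1.00×10^-6 = 1.45×10^6 → turbulent
ε/D = 0.13/392 = 3.32×10^-4
Swamee-Jain: f = 0.01582
h_f = f(L/D)V²/(2g) = 0.01582·(1230/0.392)·3.704²/(2·9.81) = 34.71 m

h_f ≈ 34.7 m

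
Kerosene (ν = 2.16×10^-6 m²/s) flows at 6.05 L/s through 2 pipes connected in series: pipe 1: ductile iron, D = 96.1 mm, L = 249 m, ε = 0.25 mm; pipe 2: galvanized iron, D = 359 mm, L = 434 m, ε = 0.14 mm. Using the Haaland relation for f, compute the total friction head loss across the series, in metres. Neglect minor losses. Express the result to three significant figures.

H ≈ 2.61 m

Pipe 1: V = 0.8341 m/s, Re = 3.71×10^4, ε/D = 0.00260, f = 0.02836, h_1 = f(L/D)V²/2g = 2.606 m
Pipe 2: V = 0.05977 m/s, Re = 9930, ε/D = 3.90×10^-4, f = 0.03141, h_2 = f(L/D)V²/2g = 0.006913 m
Series → Q common, losses add: H = Σh = 2.612 m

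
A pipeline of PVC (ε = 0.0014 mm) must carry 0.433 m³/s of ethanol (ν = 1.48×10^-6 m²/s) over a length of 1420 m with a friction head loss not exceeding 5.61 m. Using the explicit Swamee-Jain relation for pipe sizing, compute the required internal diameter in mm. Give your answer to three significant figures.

D ≈ 554 mm

Swamee-Jain (Type III): D = 0.66·[ε^1.25·(LQ²/(gh_f))^4.75 + ν·Q^9.4·(L/(gh_f))^5.2]^0.04
LQ²/(gh_f) = 4.838; L/(gh_f) = 25.80
Term 1 = ε^1.25·(…)^4.75 = 8.60×10^-5; Term 2 = ν·Q^9.4·(…)^5.2 = 0.0124
D = 0.66·(8.60×10^-5 + 0.0124)^0.04 = 0.5539 m = 554 mm
Check: V = 1.80 m/s, Re = 6.73×10^5, f = 0.01247, h_f = 5.26 m ≈ 5.61 m ✓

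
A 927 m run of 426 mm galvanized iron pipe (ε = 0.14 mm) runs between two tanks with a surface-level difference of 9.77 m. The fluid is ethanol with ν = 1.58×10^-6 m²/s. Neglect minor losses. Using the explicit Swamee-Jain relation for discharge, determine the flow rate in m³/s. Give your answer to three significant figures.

Swamee-Jain (Type II): Q = -0.965·√(gD⁵h_f/L)·ln[ε/(3.7D) + √(3.17ν²L/(gD³h_f))]
√(gD⁵h_f/L) = √(9.81·0.426⁵·9.77/927) = 0.03809
ε/(3.7D) = 8.88×10^-5; √(3.17ν²L/(gD³h_f)) = 3.15×10^-5
Q = -0.965·0.03809·ln(1.203×10^-4) = 0.3317 m³/s
Check: V = 2.33 m/s, Re = 6.28×10^5, f = 0.01637, h_f = 9.83 m ≈ 9.77 m ✓

Q ≈ 0.332 m³/s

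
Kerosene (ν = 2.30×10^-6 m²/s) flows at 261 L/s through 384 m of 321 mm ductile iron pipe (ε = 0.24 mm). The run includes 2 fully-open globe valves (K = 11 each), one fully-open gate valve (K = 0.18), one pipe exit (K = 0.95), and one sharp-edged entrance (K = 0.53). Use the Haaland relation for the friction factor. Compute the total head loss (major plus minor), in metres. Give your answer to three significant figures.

H_L ≈ 24.6 m

V = 4Q/(πD²) = 3.225 m/s; V²/2g = 0.5301 m
Re = 4.50×10^5, ε/D = 7.48×10^-4 → f = 0.01906 (Haaland)
Major: h_f = f(L/D)·V²/2g = 0.01906·1196·0.5301 = 12.09 m
Minor: ΣK = 23.7; h_m = ΣK·V²/2g = 12.54 m
Total H_L = 12.09 + 12.54 = 24.63 m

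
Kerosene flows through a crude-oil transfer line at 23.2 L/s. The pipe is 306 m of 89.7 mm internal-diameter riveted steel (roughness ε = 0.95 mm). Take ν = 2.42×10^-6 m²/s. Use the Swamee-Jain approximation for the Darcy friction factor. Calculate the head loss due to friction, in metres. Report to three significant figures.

h_f ≈ 92.0 m

V = 4Q/(πD²) = 4·0.0232/(π·0.0897²) = 3.671 m/s
Re = VD/ν = 3.671·0.0897/2.42×10^-6 = 1.36×10^5 → turbulent
ε/D = 0.95/89.7 = 0.0106
Swamee-Jain: f = 0.03928
h_f = f(L/D)V²/(2g) = 0.03928·(306/0.0897)·3.671²/(2·9.81) = 92.05 m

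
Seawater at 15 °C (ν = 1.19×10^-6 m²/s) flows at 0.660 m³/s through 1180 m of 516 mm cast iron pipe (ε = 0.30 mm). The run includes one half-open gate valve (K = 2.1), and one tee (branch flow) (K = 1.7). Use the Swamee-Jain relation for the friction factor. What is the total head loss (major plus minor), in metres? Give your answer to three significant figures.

V = 4Q/(πD²) = 3.156 m/s; V²/2g = 0.5077 m
Re = 1.37×10^6, ε/D = 5.81×10^-4 → f = 0.01770 (Swamee-Jain)
Major: h_f = f(L/D)·V²/2g = 0.01770·2287·0.5077 = 20.55 m
Minor: ΣK = 3.80; h_m = ΣK·V²/2g = 1.929 m
Total H_L = 20.55 + 1.929 = 22.48 m

H_L ≈ 22.5 m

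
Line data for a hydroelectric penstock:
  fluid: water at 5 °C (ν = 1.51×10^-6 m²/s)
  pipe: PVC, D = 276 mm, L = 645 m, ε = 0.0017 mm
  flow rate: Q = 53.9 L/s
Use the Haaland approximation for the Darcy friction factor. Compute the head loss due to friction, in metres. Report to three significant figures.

h_f ≈ 1.56 m

V = 4Q/(πD²) = 4·0.0539/(π·0.276²) = 0.9009 m/s
Re = VD/ν = 0.9009·0.276/1.51×10^-6 = 1.65×10^5 → turbulent
ε/D = 0.0017/276 = 6.16×10^-6
Haaland: f = 0.01613
h_f = f(L/D)V²/(2g) = 0.01613·(645/0.276)·0.9009²/(2·9.81) = 1.560 m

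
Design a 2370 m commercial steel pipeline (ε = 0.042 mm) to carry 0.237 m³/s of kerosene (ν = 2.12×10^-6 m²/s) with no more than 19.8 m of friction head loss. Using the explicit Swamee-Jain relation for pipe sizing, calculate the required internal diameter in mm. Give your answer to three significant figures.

D ≈ 389 mm

Swamee-Jain (Type III): D = 0.66·[ε^1.25·(LQ²/(gh_f))^4.75 + ν·Q^9.4·(L/(gh_f))^5.2]^0.04
LQ²/(gh_f) = 0.6853; L/(gh_f) = 12.20
Term 1 = ε^1.25·(…)^4.75 = 5.62×10^-7; Term 2 = ν·Q^9.4·(…)^5.2 = 1.25×10^-6
D = 0.66·(5.62×10^-7 + 1.25×10^-6)^0.04 = 0.3890 m = 389 mm
Check: V = 1.99 m/s, Re = 3.66×10^5, f = 0.01511, h_f = 18.7 m ≈ 19.8 m ✓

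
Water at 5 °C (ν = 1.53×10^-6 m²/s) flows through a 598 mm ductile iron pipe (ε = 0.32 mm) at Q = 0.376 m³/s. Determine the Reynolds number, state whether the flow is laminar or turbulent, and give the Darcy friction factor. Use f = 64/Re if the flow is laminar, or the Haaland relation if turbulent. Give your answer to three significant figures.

V = 4Q/(πD²) = 1.339 m/s
Re = VD/ν = 1.339·0.598/1.53×10^-6 = 5.23×10^5
Re > 4000 → turbulent; ε/D = 5.35×10^-4
Haaland: f = 0.01776

Re ≈ 5.23×10^5; turbulent; f ≈ 0.0178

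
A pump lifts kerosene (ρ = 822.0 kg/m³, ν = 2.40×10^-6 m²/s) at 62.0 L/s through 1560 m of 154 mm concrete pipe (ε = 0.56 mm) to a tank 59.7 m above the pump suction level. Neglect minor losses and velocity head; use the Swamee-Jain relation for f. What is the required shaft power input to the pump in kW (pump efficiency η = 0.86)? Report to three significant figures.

P_shaft ≈ 129 kW

V = 4Q/(πD²) = 3.329 m/s; Re = 2.14×10^5; ε/D = 0.00364; f = 0.02836
h_f = f(L/D)V²/2g = 162.3 m
Total head H = z + h_f = 59.7 + 162.3 = 222.0 m
P_hyd = ρgQH = 822.0·9.81·0.0620·222.0 = 111.0 kW
P_shaft = P_hyd/η = 111.0/0.86 = 129.0 kW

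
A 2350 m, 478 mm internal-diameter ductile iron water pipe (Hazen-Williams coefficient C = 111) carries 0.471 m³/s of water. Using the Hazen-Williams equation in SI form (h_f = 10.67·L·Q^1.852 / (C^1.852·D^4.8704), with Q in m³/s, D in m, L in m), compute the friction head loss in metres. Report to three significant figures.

h_f = 10.67·2350·0.471^1.852 / (111^1.852·0.478^4.8704) = 36.90 m

h_f ≈ 36.9 m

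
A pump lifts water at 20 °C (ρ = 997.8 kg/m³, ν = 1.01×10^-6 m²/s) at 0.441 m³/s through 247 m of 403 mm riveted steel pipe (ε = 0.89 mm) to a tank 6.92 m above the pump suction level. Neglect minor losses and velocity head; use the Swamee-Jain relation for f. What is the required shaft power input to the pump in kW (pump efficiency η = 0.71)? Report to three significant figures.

V = 4Q/(πD²) = 3.457 m/s; Re = 1.38×10^6; ε/D = 0.00221; f = 0.02423
h_f = f(L/D)V²/2g = 9.049 m
Total head H = z + h_f = 6.92 + 9.049 = 15.97 m
P_hyd = ρgQH = 997.8·9.81·0.441·15.97 = 68.93 kW
P_shaft = P_hyd/η = 68.93/0.71 = 97.09 kW

P_shaft ≈ 97.1 kW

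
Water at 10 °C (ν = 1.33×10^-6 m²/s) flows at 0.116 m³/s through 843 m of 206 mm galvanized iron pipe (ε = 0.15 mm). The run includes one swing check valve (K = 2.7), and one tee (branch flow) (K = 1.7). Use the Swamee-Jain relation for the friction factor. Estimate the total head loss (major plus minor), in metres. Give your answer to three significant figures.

V = 4Q/(πD²) = 3.480 m/s; V²/2g = 0.6174 m
Re = 5.39×10^5, ε/D = 7.28×10^-4 → f = 0.01902 (Swamee-Jain)
Major: h_f = f(L/D)·V²/2g = 0.01902·4092·0.6174 = 48.04 m
Minor: ΣK = 4.40; h_m = ΣK·V²/2g = 2.717 m
Total H_L = 48.04 + 2.717 = 50.76 m

H_L ≈ 50.8 m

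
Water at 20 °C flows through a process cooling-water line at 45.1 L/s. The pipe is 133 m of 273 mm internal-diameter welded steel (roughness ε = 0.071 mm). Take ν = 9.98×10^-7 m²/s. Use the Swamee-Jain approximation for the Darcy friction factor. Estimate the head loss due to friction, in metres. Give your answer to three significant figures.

h_f ≈ 0.257 m

V = 4Q/(πD²) = 4·0.0451/(π·0.273²) = 0.7705 m/s
Re = VD/ν = 0.7705·0.273/9.98×10^-7 = 2.11×10^5 → turbulent
ε/D = 0.071/273 = 2.60×10^-4
Swamee-Jain: f = 0.01743
h_f = f(L/D)V²/(2g) = 0.01743·(133/0.273)·0.7705²/(2·9.81) = 0.2569 m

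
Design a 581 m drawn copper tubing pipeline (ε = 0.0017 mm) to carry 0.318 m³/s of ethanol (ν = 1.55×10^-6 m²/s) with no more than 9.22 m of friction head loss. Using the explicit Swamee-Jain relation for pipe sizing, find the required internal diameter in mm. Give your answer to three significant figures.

D ≈ 370 mm

Swamee-Jain (Type III): D = 0.66·[ε^1.25·(LQ²/(gh_f))^4.75 + ν·Q^9.4·(L/(gh_f))^5.2]^0.04
LQ²/(gh_f) = 0.6496; L/(gh_f) = 6.424
Term 1 = ε^1.25·(…)^4.75 = 7.91×10^-9; Term 2 = ν·Q^9.4·(…)^5.2 = 5.17×10^-7
D = 0.66·(7.91×10^-9 + 5.17×10^-7)^0.04 = 0.3701 m = 370 mm
Check: V = 2.96 m/s, Re = 7.06×10^5, f = 0.01241, h_f = 8.67 m ≈ 9.22 m ✓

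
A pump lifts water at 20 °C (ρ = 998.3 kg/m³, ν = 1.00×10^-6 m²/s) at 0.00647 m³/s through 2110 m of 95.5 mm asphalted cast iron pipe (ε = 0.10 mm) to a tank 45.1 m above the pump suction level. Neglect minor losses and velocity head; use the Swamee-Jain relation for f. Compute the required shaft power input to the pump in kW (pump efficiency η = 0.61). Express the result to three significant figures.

V = 4Q/(πD²) = 0.9032 m/s; Re = 8.63×10^4; ε/D = 0.00105; f = 0.02283
h_f = f(L/D)V²/2g = 20.97 m
Total head H = z + h_f = 45.1 + 20.97 = 66.07 m
P_hyd = ρgQH = 998.3·9.81·0.00647·66.07 = 4.186 kW
P_shaft = P_hyd/η = 4.186/0.61 = 6.863 kW

P_shaft ≈ 6.86 kW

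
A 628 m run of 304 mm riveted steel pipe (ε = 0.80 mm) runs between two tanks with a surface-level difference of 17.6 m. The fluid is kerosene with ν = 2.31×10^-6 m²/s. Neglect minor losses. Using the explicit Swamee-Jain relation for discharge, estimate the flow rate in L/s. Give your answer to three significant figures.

Swamee-Jain (Type II): Q = -0.965·√(gD⁵h_f/L)·ln[ε/(3.7D) + √(3.17ν²L/(gD³h_f))]
√(gD⁵h_f/L) = √(9.81·0.304⁵·17.6/628) = 0.02672
ε/(3.7D) = 7.11×10^-4; √(3.17ν²L/(gD³h_f)) = 4.68×10^-5
Q = -0.965·0.02672·ln(7.580×10^-4) = 0.1852 m³/s
Check: V = 2.55 m/s, Re = 3.36×10^5, f = 0.02581, h_f = 17.7 m ≈ 17.6 m ✓

Q ≈ 185 L/s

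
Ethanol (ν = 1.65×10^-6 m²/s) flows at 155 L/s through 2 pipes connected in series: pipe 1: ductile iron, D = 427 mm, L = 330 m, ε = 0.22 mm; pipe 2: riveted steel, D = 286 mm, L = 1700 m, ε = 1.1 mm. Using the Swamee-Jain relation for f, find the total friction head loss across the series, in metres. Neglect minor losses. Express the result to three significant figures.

H ≈ 51.1 m

Pipe 1: V = 1.082 m/s, Re = 2.80×10^5, ε/D = 5.15×10^-4, f = 0.01851, h_1 = f(L/D)V²/2g = 0.8540 m
Pipe 2: V = 2.413 m/s, Re = 4.18×10^5, ε/D = 0.00385, f = 0.02848, h_2 = f(L/D)V²/2g = 50.23 m
Series → Q common, losses add: H = Σh = 51.08 m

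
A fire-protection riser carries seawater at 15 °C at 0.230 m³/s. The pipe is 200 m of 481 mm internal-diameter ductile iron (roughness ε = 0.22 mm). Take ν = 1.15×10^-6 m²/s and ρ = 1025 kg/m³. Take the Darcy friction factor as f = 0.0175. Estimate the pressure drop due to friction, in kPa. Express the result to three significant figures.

Δp ≈ 5.97 kPa

V = 4Q/(πD²) = 4·0.230/(π·0.481²) = 1.266 m/s
h_f = f(L/D)V²/(2g) = 0.01750·(200/0.481)·1.266²/(2·9.81) = 0.5942 m
Δp = ρg·h_f = 1025·9.81·0.5942 = 5.975 kPa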